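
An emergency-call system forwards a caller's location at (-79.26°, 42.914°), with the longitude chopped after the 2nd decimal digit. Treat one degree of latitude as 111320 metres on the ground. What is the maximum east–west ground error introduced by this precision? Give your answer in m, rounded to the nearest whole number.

Truncating at 2 decimal places can drop up to a full unit in the last place, so the longitude may be off by as much as 0.01°.
One degree of longitude at 79.26° is 111320 × cos 79.26° ≈ 111320 × 0.1864 = 20744.8 m.
Maximum E–W displacement: 0.01 × 20744.8 = 207.448 m.

207 m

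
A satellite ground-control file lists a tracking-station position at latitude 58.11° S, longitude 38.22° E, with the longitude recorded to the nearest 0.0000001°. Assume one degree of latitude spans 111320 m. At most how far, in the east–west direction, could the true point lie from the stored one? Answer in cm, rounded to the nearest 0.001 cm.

Rounding to 7 decimal places leaves the longitude within ±5e-08° of the true value.
At latitude 58.11° a degree of longitude spans 111320 m × cos 58.11° = 111320 × 0.5283 ≈ 58809.3 m.
East–west error: 5e-08° × 58809.3 m/° ≈ 0.00294046 m.
That is 0.00294046 m = 0.29405 cm.

0.294 cm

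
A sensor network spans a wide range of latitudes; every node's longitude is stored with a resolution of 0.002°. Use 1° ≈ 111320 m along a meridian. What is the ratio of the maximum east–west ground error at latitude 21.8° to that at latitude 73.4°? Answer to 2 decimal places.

3.25

With a 0.002° grid the true value lies within half a step, ±0.002°/2 = ±0.001°, of the stored one.
Error at 21.8° = 0.001° × 111320 × cos 21.8° ≈ 111.32 × 0.9285 = 103.36 m.
At 73.4°: 0.001° × 111320 × cos 73.4° = 0.001 × 111320 × 0.2857 ≈ 31.803 m.
Ratio: 103.36 / 31.803 = cos 21.8° / cos 73.4° ≈ 3.2500.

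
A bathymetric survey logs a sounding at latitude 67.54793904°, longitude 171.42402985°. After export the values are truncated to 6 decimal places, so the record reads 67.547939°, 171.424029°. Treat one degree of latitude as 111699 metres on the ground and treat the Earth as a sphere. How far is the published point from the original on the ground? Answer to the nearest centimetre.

4 centimetres

Δlat = 67.54793904 − 67.547939 = +0.00000004°; Δlon = 171.42402985 − 171.424029 = +0.00000085°.
North–south shift: 0.00000004 × 111699 = 0.00446796 m.
East–west at this latitude: 0.00000085° × 111699 × cos 67.5479° ≈ 0.00000085 × 42659 = 0.0362601 m.
Distance: √(0.00446796² + 0.0362601²) ≈ 0.0365344 m.
That is 0.0365344 m = 3.6534 cm.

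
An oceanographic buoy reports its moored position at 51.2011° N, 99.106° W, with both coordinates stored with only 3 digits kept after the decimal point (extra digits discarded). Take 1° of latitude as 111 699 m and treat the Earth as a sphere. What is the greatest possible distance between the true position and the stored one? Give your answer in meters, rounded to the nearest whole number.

132 meters

Truncating at 3 decimal places can drop up to a full unit in the last place, so each coordinate may be off by as much as 0.001°.
Latitude error → 0.001 × 111699 = 111.699 m along the meridian.
East–west component at 51.2011°: 0.001° × 111699 × cos 51.2011° ≈ 0.001 × 69989.3 ≈ 69.9893 m.
Combining orthogonally: (111.699² + 69.9893²)^½ ≈ 131.815 m.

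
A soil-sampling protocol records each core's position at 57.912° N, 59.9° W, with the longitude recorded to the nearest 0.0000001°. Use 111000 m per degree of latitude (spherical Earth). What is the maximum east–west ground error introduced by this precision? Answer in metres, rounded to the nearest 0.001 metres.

Rounding to 7 decimal places leaves the longitude within ±5e-08° of the true value.
At latitude 57.912° a degree of longitude spans 111000 m × cos 57.912° = 111000 × 0.5312 ≈ 58965.5 m.
Maximum E–W displacement: 5e-08 × 58965.5 = 0.00294828 m.

0.003 metres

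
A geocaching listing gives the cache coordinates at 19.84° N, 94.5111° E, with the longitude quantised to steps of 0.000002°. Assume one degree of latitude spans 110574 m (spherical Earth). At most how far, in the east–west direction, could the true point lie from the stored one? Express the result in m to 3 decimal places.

0.104 m

With a 0.000002° grid the true value lies within half a step, ±0.000002°/2 = ±1e-06°, of the stored one.
Parallels shrink by cos φ, so at 19.84° a degree of longitude is 110574 × 0.9406 ≈ 104011 m.
East–west error: 1e-06° × 104011 m/° ≈ 0.104011 m.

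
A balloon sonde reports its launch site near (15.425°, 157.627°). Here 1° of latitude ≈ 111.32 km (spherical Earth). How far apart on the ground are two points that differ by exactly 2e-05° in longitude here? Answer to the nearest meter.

2e-05° of longitude at 15.425° is 2e-05 × 111320 × cos 15.425° ≈ 2e-05 × 107310 = 2.1462 m.

2 meters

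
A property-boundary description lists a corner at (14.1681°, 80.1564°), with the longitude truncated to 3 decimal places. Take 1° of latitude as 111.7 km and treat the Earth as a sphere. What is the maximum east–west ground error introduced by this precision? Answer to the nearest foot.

355 feet

Truncating at 3 decimal places can drop up to a full unit in the last place, so the longitude may be off by as much as 0.001°.
One degree of longitude at 14.1681° is 111700 × cos 14.1681° ≈ 111700 × 0.9696 = 108302 m.
So at most 0.001° × 108302 ≈ 108.302 m east–west.
Converting: 108.302 m × 3.2808 ft/m ≈ 355.32 ft.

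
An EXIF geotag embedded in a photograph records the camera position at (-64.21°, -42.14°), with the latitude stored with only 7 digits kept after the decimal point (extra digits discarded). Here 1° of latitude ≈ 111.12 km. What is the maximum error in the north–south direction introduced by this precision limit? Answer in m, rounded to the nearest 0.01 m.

Truncating at 7 decimal places can drop up to a full unit in the last place, so the latitude may be off by as much as 1e-07°.
North–south distance: 1e-07° × 111120 m/° = 0.011112 m.

0.01 m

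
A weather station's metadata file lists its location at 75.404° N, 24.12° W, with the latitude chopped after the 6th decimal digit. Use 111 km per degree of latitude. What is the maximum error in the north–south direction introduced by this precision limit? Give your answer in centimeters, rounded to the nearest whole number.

Truncating at 6 decimal places can drop up to a full unit in the last place, so the latitude may be off by as much as 1e-06°.
So the N–S error is at most 1e-06 × 111000 = 0.111 m.
That is 0.111 m = 11.1 cm.

11 centimeters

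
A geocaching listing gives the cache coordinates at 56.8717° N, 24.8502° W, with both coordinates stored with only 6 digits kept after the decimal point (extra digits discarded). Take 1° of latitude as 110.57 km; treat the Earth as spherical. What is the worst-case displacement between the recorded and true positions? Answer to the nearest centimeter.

Truncating at 6 decimal places can drop up to a full unit in the last place, so each coordinate may be off by as much as 1e-06°.
North–south component: 1e-06° × 110570 = 0.11057 m.
E–W at 56.8717°: 1e-06° × 110570 × cos 56.8717° = 1e-06 × 110570 × 0.5465 ≈ 0.0604282 m.
Combining orthogonally: (0.11057² + 0.0604282²)^½ ≈ 0.126005 m.
That is 0.126005 m = 12.601 cm.

13 centimeters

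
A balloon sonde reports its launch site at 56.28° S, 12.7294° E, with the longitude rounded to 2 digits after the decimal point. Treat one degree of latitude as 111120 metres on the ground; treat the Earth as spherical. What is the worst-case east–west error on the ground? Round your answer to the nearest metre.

308 metres

Rounding to 2 decimal places leaves the longitude within ±0.005° of the true value.
One degree of longitude at 56.28° is 111120 × cos 56.28° ≈ 111120 × 0.5551 = 61686.6 m.
East–west error: 0.005° × 61686.6 m/° ≈ 308.433 m.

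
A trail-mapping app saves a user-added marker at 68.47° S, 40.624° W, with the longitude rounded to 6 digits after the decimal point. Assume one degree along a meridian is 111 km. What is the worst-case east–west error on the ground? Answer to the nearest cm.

Rounding to 6 decimal places leaves the longitude within ±5e-07° of the true value.
Parallels shrink by cos φ, so at 68.47° a degree of longitude is 111000 × 0.3670 ≈ 40735.7 m.
So at most 5e-07° × 40735.7 ≈ 0.0203679 m east–west.
That is 0.0203679 m = 2.0368 cm.

2 cm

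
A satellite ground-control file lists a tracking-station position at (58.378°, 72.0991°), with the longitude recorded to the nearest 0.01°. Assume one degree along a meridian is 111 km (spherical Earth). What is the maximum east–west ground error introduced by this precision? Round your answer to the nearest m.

291 m

Rounding to 2 decimal places leaves the longitude within ±0.005° of the true value.
One degree of longitude at 58.378° is 111000 × cos 58.378° ≈ 111000 × 0.5243 = 58198.7 m.
So at most 0.005° × 58198.7 ≈ 290.994 m east–west.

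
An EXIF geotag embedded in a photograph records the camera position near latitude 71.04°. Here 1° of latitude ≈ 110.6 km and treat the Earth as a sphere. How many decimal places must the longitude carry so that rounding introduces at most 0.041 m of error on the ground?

At 71.04° one degree of longitude covers 110600 × cos 71.04° ≈ 110600 × 0.3249 ≈ 35934.8 m.
With N decimal places the half-ulp bound is 0.5·10⁻ᴺ°, or 0.5·10⁻ᴺ × 35934.8 m on the ground.
Setting 17967.4 × 10⁻ᴺ ≤ 0.041 gives 10ᴺ ≥ 4.382e+05, i.e. N ≥ 5.64.
At 5 places the error can reach 0.18 m, but 6 places keeps it to 0.018 m.

6 decimal places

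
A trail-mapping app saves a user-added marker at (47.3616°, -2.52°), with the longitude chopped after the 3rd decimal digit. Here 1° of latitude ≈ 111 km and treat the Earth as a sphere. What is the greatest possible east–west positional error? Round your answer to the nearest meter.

Truncating at 3 decimal places can drop up to a full unit in the last place, so the longitude may be off by as much as 0.001°.
Parallels shrink by cos φ, so at 47.3616° a degree of longitude is 111000 × 0.6774 ≈ 75188 m.
East–west error: 0.001° × 75188 m/° ≈ 75.188 m.

75 meters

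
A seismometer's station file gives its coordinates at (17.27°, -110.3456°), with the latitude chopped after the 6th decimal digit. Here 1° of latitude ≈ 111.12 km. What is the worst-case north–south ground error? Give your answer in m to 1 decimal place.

Truncating at 6 decimal places can drop up to a full unit in the last place, so the latitude may be off by as much as 1e-06°.
Along the meridian that is 1e-06° × 111120 m/° = 0.11112 m.

0.1 m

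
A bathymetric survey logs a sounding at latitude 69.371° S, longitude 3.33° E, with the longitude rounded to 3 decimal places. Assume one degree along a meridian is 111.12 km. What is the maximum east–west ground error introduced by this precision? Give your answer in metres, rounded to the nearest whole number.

Rounding to 3 decimal places leaves the longitude within ±0.0005° of the true value.
One degree of longitude at 69.371° is 111120 × cos 69.371° ≈ 111120 × 0.3523 = 39149.3 m.
So at most 0.0005° × 39149.3 ≈ 19.5746 m east–west.

20 metres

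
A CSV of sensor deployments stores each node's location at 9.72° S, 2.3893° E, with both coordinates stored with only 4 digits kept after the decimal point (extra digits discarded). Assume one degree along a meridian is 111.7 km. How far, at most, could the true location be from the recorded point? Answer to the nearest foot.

51 feet

Truncating at 4 decimal places can drop up to a full unit in the last place, so each coordinate may be off by as much as 0.0001°.
Latitude error → 0.0001 × 111700 = 11.17 m along the meridian.
Longitude error → 0.0001 × 111700 × cos 9.72° = 0.0001 × 111700 × 0.9856 ≈ 11.0097 m.
Worst case both components are at the extreme and orthogonal: √(11.17² + 11.0097²) ≈ 15.6838 m.
Converting: 15.6838 m × 3.2808 ft/m ≈ 51.456 ft.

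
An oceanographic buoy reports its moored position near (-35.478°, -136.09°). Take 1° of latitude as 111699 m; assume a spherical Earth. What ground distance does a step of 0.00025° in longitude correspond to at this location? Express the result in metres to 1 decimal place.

One degree of longitude here spans 111699 × cos 35.478° = 111699 × 0.8143 ≈ 90960.8 m; 0.00025° of that is 22.7402 m.

22.7 metres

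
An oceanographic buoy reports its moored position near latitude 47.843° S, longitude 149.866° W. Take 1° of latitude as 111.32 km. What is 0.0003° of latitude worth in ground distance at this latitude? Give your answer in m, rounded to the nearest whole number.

33 m

0.0003° × 111320 m/° = 33.396 m.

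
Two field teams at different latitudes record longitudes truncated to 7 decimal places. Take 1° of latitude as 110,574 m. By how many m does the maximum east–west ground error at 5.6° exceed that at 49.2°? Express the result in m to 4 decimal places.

Truncating at 7 decimal places can drop up to a full unit in the last place, so the longitude may be off by as much as 1e-07°.
At 5.6°: 1e-07° × 110574 × cos 5.6° = 1e-07 × 110574 × 0.9952 ≈ 0.011005 m.
Error at 49.2° = 1e-07° × 110574 × cos 49.2° ≈ 0.011057 × 0.6534 = 0.0072251 m.
So the lower-latitude error exceeds the higher by 0.011005 − 0.0072251 = 0.0037795 m.

0.0038 m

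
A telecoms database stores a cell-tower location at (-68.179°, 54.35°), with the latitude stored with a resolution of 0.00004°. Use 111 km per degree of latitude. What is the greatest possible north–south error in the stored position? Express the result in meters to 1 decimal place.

2.2 meters

With a 0.00004° grid the true value lies within half a step, ±0.00004°/2 = ±2e-05°, of the stored one.
So the N–S error is at most 2e-05 × 111000 = 2.22 m.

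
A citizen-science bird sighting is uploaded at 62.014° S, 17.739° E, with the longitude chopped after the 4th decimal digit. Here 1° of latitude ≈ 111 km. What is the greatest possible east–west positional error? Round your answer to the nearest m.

Truncating at 4 decimal places can drop up to a full unit in the last place, so the longitude may be off by as much as 0.0001°.
Parallels shrink by cos φ, so at 62.014° a degree of longitude is 111000 × 0.4693 ≈ 52087.4 m.
So at most 0.0001° × 52087.4 ≈ 5.20874 m east–west.

5 m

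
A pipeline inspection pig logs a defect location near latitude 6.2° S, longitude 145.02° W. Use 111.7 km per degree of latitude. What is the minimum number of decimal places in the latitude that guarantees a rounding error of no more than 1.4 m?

5 decimal places

One degree of latitude covers 111700 m.
Rounding to N decimal places gives at most 0.5 × 10⁻ᴺ degrees of error, i.e. 0.5 × 10⁻ᴺ × 111700 m.
Setting 55850 × 10⁻ᴺ ≤ 1.4 gives 10ᴺ ≥ 3.989e+04, i.e. N ≥ 4.60.
At 4 places the error can reach 5.58 m, but 5 places keeps it to 0.558 m.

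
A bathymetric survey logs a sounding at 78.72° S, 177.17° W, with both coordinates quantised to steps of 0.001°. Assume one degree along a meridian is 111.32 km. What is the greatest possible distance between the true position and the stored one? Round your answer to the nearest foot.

186 feet

With a 0.001° grid the true value lies within half a step, ±0.001°/2 = ±0.0005°, of the stored one.
N–S: 0.0005° × 111320 m/° = 55.66 m.
East–west component at 78.72°: 0.0005° × 111320 × cos 78.72° ≈ 0.0005 × 21774.6 ≈ 10.8873 m.
Worst case both components are at the extreme and orthogonal: √(55.66² + 10.8873²) ≈ 56.7148 m.
In feet: 56.7148 m ÷ 0.3048 ≈ 186.07 ft.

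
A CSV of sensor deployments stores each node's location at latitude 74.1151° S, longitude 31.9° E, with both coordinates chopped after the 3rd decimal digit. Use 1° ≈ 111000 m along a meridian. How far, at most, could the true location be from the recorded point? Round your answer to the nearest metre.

115 metres

Truncating at 3 decimal places can drop up to a full unit in the last place, so each coordinate may be off by as much as 0.001°.
North–south component: 0.001° × 111000 = 111 m.
E–W at 74.1151°: 0.001° × 111000 × cos 74.1151° = 0.001 × 111000 × 0.2737 ≈ 30.3813 m.
Combining orthogonally: (111² + 30.3813²)^½ ≈ 115.083 m.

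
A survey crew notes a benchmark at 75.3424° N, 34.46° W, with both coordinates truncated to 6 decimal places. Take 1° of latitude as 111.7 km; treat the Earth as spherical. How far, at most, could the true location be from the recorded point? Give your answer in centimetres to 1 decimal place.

Truncating at 6 decimal places can drop up to a full unit in the last place, so each coordinate may be off by as much as 1e-06°.
Latitude error → 1e-06 × 111700 = 0.1117 m along the meridian.
E–W at 75.3424°: 1e-06° × 111700 × cos 75.3424° = 1e-06 × 111700 × 0.2530 ≈ 0.0282648 m.
The two errors are perpendicular, so the maximum displacement is √(0.1117² + 0.0282648²) ≈ 0.115221 m.
That is 0.115221 m = 11.522 cm.

11.5 centimetres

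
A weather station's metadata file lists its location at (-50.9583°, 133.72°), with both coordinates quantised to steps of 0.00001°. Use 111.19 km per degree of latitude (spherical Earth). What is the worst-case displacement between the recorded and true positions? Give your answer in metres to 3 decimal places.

With a 0.00001° grid the true value lies within half a step, ±0.00001°/2 = ±5e-06°, of the stored one.
North–south component: 5e-06° × 111190 = 0.55595 m.
East–west component at 50.9583°: 5e-06° × 111190 × cos 50.9583° ≈ 5e-06 × 70037 ≈ 0.350185 m.
The two errors are perpendicular, so the maximum displacement is √(0.55595² + 0.350185²) ≈ 0.657046 m.

0.657 metres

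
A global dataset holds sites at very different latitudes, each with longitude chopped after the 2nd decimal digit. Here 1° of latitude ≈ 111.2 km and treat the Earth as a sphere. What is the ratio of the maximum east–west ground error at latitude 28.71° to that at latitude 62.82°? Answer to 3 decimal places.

Truncating at 2 decimal places can drop up to a full unit in the last place, so the longitude may be off by as much as 0.01°.
Error at 28.71° = 0.01° × 111200 × cos 28.71° ≈ 1112 × 0.8771 = 975.29 m.
Error at 62.82° = 0.01° × 111200 × cos 62.82° ≈ 1112 × 0.4568 = 507.95 m.
Ratio: 975.29 / 507.95 = cos 28.71° / cos 62.82° ≈ 1.9201.

1.920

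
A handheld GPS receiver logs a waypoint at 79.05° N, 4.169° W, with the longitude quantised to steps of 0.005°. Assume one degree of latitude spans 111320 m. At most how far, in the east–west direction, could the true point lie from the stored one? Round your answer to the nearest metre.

53 metres

With a 0.005° grid the true value lies within half a step, ±0.005°/2 = ±0.0025°, of the stored one.
At latitude 79.05° a degree of longitude spans 111320 m × cos 79.05° = 111320 × 0.1900 ≈ 21145.5 m.
Maximum E–W displacement: 0.0025 × 21145.5 = 52.8637 m.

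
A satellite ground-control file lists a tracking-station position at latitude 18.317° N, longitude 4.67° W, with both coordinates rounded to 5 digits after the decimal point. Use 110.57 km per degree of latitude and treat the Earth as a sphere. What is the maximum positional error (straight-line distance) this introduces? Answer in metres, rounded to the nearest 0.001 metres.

0.762 metres

Rounding to 5 decimal places leaves each coordinate within ±5e-06° of the true value.
North–south component: 5e-06° × 110570 = 0.55285 m.
Longitude error → 5e-06 × 110570 × cos 18.317° = 5e-06 × 110570 × 0.9493 ≈ 0.524838 m.
The two errors are perpendicular, so the maximum displacement is √(0.55285² + 0.524838²) ≈ 0.762298 m.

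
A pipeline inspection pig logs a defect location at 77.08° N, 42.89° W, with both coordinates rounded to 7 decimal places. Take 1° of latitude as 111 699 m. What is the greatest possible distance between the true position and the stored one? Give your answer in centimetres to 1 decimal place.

Rounding to 7 decimal places leaves each coordinate within ±5e-08° of the true value.
North–south component: 5e-08° × 111699 = 0.00558495 m.
Longitude error → 5e-08 × 111699 × cos 77.08° = 5e-08 × 111699 × 0.2236 ≈ 0.00124874 m.
The two errors are perpendicular, so the maximum displacement is √(0.00558495² + 0.00124874²) ≈ 0.00572285 m.
That is 0.00572285 m = 0.57229 cm.

0.6 centimetres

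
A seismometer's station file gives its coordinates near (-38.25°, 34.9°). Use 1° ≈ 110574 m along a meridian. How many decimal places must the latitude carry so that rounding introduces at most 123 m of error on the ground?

3 decimal places

One degree of latitude covers 110574 m.
With N decimal places the half-ulp bound is 0.5·10⁻ᴺ°, or 0.5·10⁻ᴺ × 110574 m on the ground.
Setting 55287 × 10⁻ᴺ ≤ 123 gives 10ᴺ ≥ 449.5, i.e. N ≥ 2.65.
N = 2 would give 553 m (too coarse); N = 3 gives 55.3 m ≤ 123 m.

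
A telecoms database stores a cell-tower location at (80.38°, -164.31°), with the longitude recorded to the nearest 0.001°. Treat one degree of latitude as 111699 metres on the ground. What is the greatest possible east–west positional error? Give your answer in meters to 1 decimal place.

Rounding to 3 decimal places leaves the longitude within ±0.0005° of the true value.
Parallels shrink by cos φ, so at 80.38° a degree of longitude is 111699 × 0.1671 ≈ 18666.3 m.
East–west error: 0.0005° × 18666.3 m/° ≈ 9.33317 m.

9.3 meters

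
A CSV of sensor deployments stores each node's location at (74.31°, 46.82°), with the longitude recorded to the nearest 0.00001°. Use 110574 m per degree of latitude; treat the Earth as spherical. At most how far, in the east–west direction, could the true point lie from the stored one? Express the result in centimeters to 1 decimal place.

Rounding to 5 decimal places leaves the longitude within ±5e-06° of the true value.
At latitude 74.31° a degree of longitude spans 110574 m × cos 74.31° = 110574 × 0.2704 ≈ 29902.8 m.
So at most 5e-06° × 29902.8 ≈ 0.149514 m east–west.
That is 0.149514 m = 14.951 cm.

15.0 centimeters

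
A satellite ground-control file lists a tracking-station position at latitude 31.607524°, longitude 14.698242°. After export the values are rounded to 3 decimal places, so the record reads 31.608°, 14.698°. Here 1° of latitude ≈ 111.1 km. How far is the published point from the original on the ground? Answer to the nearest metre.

58 metres

The latitude changed by -0.000476° and the longitude by +0.000242°.
N–S: -0.000476° × 111100 m/° = -52.8836 m.
East–west at this latitude: 0.000242° × 111100 × cos 31.608° ≈ 0.000242 × 94618.7 = 22.8977 m.
Hypotenuse of the two orthogonal shifts: √(52.8836² + 22.8977²) = 57.628 m.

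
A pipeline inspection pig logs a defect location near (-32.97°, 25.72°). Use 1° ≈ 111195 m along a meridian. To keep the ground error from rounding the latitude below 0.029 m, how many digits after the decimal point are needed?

7

One degree of latitude covers 111195 m.
Rounding to N decimal places gives at most 0.5 × 10⁻ᴺ degrees of error, i.e. 0.5 × 10⁻ᴺ × 111195 m.
Need 0.5 × 111195 × 10⁻ᴺ ≤ 0.029 → 10⁻ᴺ ≤ 5.216e-07, so N ≥ 6.28.
So 7 decimal places suffice (0.00556 m); 6 would allow up to 0.0556 m.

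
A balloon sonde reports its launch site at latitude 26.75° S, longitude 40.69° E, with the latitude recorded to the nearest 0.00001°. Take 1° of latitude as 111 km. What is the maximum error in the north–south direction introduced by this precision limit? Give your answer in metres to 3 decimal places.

Rounding to 5 decimal places leaves the latitude within ±5e-06° of the true value.
North–south distance: 5e-06° × 111000 m/° = 0.555 m.

0.555 metres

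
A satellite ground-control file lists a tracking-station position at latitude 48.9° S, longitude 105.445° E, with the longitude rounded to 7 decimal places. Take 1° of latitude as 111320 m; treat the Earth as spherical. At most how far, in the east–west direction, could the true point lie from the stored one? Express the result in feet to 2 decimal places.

0.01 feet

Rounding to 7 decimal places leaves the longitude within ±5e-08° of the true value.
At latitude 48.9° a degree of longitude spans 111320 m × cos 48.9° = 111320 × 0.6574 ≈ 73179 m.
East–west error: 5e-08° × 73179 m/° ≈ 0.00365895 m.
Converting: 0.00365895 m × 3.2808 ft/m ≈ 0.012004 ft.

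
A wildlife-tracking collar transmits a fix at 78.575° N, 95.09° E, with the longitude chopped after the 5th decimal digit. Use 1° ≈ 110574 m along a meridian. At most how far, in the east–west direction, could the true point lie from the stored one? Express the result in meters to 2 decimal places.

Truncating at 5 decimal places can drop up to a full unit in the last place, so the longitude may be off by as much as 1e-05°.
At latitude 78.575° a degree of longitude spans 110574 m × cos 78.575° = 110574 × 0.1981 ≈ 21903.1 m.
East–west error: 1e-05° × 21903.1 m/° ≈ 0.219031 m.

0.22 meters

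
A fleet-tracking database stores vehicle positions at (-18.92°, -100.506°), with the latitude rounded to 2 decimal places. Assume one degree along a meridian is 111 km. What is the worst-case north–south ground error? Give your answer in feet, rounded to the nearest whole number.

1821 feet

Rounding to 2 decimal places leaves the latitude within ±0.005° of the true value.
So the N–S error is at most 0.005 × 111000 = 555 m.
In feet: 555 m ÷ 0.3048 ≈ 1820.9 ft.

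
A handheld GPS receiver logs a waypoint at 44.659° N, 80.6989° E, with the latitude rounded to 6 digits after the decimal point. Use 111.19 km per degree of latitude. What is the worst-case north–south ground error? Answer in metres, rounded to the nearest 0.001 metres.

0.056 metres

Rounding to 6 decimal places leaves the latitude within ±5e-07° of the true value.
North–south distance: 5e-07° × 111190 m/° = 0.055595 m.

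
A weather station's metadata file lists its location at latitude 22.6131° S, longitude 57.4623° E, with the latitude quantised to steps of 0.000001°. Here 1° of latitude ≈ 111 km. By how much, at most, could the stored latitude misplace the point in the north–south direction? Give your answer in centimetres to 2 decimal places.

With a 0.000001° grid the true value lies within half a step, ±0.000001°/2 = ±5e-07°, of the stored one.
Along the meridian that is 5e-07° × 111000 m/° = 0.0555 m.
That is 0.0555 m = 5.55 cm.

5.55 centimetres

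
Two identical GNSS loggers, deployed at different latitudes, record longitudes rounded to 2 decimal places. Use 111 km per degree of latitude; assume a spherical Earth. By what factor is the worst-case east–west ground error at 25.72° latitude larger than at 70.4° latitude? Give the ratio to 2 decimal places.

2.69

Rounding to 2 decimal places leaves the longitude within ±0.005° of the true value.
At 25.72°: 0.005° × 111000 × cos 25.72° = 0.005 × 111000 × 0.9009 ≈ 500.01 m.
Error at 70.4° = 0.005° × 111000 × cos 70.4° ≈ 555 × 0.3355 = 186.18 m.
The ratio reduces to cos 25.72° / cos 70.4° = 0.9009/0.3355 ≈ 2.6857.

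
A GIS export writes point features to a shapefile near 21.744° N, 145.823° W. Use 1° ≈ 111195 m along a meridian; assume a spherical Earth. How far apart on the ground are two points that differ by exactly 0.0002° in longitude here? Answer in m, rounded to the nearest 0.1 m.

One degree of longitude here spans 111195 × cos 21.744° = 111195 × 0.9288 ≈ 103283 m; 0.0002° of that is 20.6567 m.

20.7 m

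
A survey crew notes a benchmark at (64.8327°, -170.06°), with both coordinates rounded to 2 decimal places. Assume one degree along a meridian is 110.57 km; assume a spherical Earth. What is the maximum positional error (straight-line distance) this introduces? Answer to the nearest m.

601 m

Rounding to 2 decimal places leaves each coordinate within ±0.005° of the true value.
Latitude error → 0.005 × 110570 = 552.85 m along the meridian.
E–W at 64.8327°: 0.005° × 110570 × cos 64.8327° = 0.005 × 110570 × 0.4253 ≈ 235.107 m.
Combining orthogonally: (552.85² + 235.107²)^½ ≈ 600.765 m.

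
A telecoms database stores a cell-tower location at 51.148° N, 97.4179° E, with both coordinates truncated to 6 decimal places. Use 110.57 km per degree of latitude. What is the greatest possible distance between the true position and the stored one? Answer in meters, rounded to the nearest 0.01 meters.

0.13 meters

Truncating at 6 decimal places can drop up to a full unit in the last place, so each coordinate may be off by as much as 1e-06°.
N–S: 1e-06° × 110570 m/° = 0.11057 m.
East–west component at 51.148°: 1e-06° × 110570 × cos 51.148° ≈ 1e-06 × 69361.8 ≈ 0.0693618 m.
The two errors are perpendicular, so the maximum displacement is √(0.11057² + 0.0693618²) ≈ 0.130525 m.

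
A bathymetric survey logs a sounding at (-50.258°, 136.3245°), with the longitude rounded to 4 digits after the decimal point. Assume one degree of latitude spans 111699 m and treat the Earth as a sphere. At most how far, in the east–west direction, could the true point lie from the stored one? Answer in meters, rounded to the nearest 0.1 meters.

Rounding to 4 decimal places leaves the longitude within ±5e-05° of the true value.
At latitude 50.258° a degree of longitude spans 111699 m × cos 50.258° = 111699 × 0.6393 ≈ 71412.7 m.
Maximum E–W displacement: 5e-05 × 71412.7 = 3.57064 m.

3.6 meters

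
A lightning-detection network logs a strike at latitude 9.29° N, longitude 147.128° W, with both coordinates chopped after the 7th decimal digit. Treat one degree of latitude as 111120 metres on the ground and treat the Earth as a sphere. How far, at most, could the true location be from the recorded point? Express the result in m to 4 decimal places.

Truncating at 7 decimal places can drop up to a full unit in the last place, so each coordinate may be off by as much as 1e-07°.
N–S: 1e-07° × 111120 m/° = 0.011112 m.
E–W at 9.29°: 1e-07° × 111120 × cos 9.29° = 1e-07 × 111120 × 0.9869 ≈ 0.0109663 m.
The two errors are perpendicular, so the maximum displacement is √(0.011112² + 0.0109663²) ≈ 0.015612 m.

0.0156 m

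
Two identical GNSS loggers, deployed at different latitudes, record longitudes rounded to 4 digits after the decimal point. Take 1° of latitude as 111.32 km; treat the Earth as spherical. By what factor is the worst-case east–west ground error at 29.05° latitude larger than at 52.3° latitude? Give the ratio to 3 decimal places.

Rounding to 4 decimal places leaves the longitude within ±5e-05° of the true value.
Error at 29.05° = 5e-05° × 111320 × cos 29.05° ≈ 5.566 × 0.8742 = 4.8658 m.
Error at 52.3° = 5e-05° × 111320 × cos 52.3° ≈ 5.566 × 0.6115 = 3.4038 m.
Ratio: 4.8658 / 3.4038 = cos 29.05° / cos 52.3° ≈ 1.4295.

1.430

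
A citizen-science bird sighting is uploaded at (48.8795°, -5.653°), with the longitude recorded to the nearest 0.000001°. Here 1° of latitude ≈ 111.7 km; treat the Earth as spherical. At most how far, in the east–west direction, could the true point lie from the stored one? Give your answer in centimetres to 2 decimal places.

3.67 centimetres

Rounding to 6 decimal places leaves the longitude within ±5e-07° of the true value.
One degree of longitude at 48.8795° is 111700 × cos 48.8795° ≈ 111700 × 0.6576 = 73458.9 m.
Maximum E–W displacement: 5e-07 × 73458.9 = 0.0367295 m.
That is 0.0367295 m = 3.6729 cm.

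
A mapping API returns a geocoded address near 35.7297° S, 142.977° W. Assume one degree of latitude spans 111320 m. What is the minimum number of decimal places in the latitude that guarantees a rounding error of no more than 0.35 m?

6

One degree of latitude covers 111320 m.
With N decimal places the half-ulp bound is 0.5·10⁻ᴺ°, or 0.5·10⁻ᴺ × 111320 m on the ground.
Need 0.5 × 111320 × 10⁻ᴺ ≤ 0.35 → 10⁻ᴺ ≤ 6.288e-06, so N ≥ 5.20.
So 6 decimal places suffice (0.0557 m); 5 would allow up to 0.557 m.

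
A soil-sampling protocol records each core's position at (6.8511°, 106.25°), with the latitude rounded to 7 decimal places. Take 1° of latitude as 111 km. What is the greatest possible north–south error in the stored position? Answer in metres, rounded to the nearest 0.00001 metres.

0.00555 metres

Rounding to 7 decimal places leaves the latitude within ±5e-08° of the true value.
Along the meridian that is 5e-08° × 111000 m/° = 0.00555 m.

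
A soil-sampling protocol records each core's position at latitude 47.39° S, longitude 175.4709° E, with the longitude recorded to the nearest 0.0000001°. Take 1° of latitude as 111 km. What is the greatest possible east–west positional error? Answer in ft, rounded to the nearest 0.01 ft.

Rounding to 7 decimal places leaves the longitude within ±5e-08° of the true value.
At latitude 47.39° a degree of longitude spans 111000 m × cos 47.39° = 111000 × 0.6770 ≈ 75147.5 m.
Maximum E–W displacement: 5e-08 × 75147.5 = 0.00375737 m.
In feet: 0.00375737 m ÷ 0.3048 ≈ 0.012327 ft.

0.01 ft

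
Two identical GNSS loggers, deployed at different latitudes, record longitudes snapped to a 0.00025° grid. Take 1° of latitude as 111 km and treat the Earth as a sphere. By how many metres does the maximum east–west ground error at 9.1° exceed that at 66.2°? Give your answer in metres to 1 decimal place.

With a 0.00025° grid the true value lies within half a step, ±0.00025°/2 = ±0.000125°, of the stored one.
At 9.1°: 0.000125° × 111000 × cos 9.1° = 0.000125 × 111000 × 0.9874 ≈ 13.7 m.
Error at 66.2° = 0.000125° × 111000 × cos 66.2° ≈ 13.875 × 0.4035 = 5.5992 m.
So the lower-latitude error exceeds the higher by 13.7 − 5.5992 = 8.1012 m.

8.1 metres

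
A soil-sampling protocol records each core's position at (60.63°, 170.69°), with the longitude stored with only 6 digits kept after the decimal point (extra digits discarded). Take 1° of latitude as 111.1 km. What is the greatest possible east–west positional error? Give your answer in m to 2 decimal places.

0.05 m

Truncating at 6 decimal places can drop up to a full unit in the last place, so the longitude may be off by as much as 1e-06°.
At latitude 60.63° a degree of longitude spans 111100 m × cos 60.63° = 111100 × 0.4904 ≈ 54488.7 m.
Maximum E–W displacement: 1e-06 × 54488.7 = 0.0544887 m.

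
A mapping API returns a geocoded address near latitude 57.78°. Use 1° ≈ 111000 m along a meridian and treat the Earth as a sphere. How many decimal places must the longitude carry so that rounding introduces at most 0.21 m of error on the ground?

6 decimal places

At 57.78° one degree of longitude covers 111000 × cos 57.78° ≈ 111000 × 0.5332 ≈ 59182 m.
N decimal places → at most half a unit in the last place, 0.5 × 10⁻ᴺ° = 59182/2 × 10⁻ᴺ m.
Need 0.5 × 59182 × 10⁻ᴺ ≤ 0.21 → 10⁻ᴺ ≤ 7.097e-06, so N ≥ 5.15.
N = 5 would give 0.296 m (too coarse); N = 6 gives 0.0296 m ≤ 0.21 m.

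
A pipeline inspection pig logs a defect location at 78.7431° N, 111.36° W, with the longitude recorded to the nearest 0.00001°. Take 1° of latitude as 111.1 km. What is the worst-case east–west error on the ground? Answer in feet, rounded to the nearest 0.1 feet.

0.4 feet

Rounding to 5 decimal places leaves the longitude within ±5e-06° of the true value.
At latitude 78.7431° a degree of longitude spans 111100 m × cos 78.7431° = 111100 × 0.1952 ≈ 21687.7 m.
Maximum E–W displacement: 5e-06 × 21687.7 = 0.108438 m.
Converting: 0.108438 m × 3.2808 ft/m ≈ 0.35577 ft.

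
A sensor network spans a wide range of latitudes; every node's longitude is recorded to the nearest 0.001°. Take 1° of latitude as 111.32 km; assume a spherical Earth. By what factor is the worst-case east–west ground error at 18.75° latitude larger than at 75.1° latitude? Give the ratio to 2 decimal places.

Rounding to 3 decimal places leaves the longitude within ±0.0005° of the true value.
At 18.75°: 0.0005° × 111320 × cos 18.75° = 0.0005 × 111320 × 0.9469 ≈ 52.706 m.
Error at 75.1° = 0.0005° × 111320 × cos 75.1° ≈ 55.66 × 0.2571 = 14.312 m.
Ratio: 52.706 / 14.312 = cos 18.75° / cos 75.1° ≈ 3.6827.

3.68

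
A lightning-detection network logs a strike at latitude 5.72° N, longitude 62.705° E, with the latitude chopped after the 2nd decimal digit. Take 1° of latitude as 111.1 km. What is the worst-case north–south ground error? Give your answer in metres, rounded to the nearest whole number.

Truncating at 2 decimal places can drop up to a full unit in the last place, so the latitude may be off by as much as 0.01°.
Along the meridian that is 0.01° × 111100 m/° = 1111 m.

1111 metres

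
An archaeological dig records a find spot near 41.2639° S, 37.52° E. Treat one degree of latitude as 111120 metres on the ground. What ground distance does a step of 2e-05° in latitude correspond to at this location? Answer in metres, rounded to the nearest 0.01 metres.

2.22 metres

2e-05° × 111120 m/° = 2.2224 m.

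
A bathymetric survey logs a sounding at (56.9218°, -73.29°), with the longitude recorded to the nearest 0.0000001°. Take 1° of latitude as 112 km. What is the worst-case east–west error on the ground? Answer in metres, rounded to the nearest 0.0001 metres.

Rounding to 7 decimal places leaves the longitude within ±5e-08° of the true value.
At latitude 56.9218° a degree of longitude spans 112000 m × cos 56.9218° = 112000 × 0.5458 ≈ 61127.7 m.
Maximum E–W displacement: 5e-08 × 61127.7 = 0.00305639 m.

0.0031 metres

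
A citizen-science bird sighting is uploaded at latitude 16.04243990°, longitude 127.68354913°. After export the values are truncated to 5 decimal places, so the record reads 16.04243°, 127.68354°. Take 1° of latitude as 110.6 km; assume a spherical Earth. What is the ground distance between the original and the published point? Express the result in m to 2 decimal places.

1.46 m

Δlat = 16.04243990 − 16.04243 = +0.00000990°; Δlon = 127.68354913 − 127.68354 = +0.00000913°.
North–south shift: 0.00000990 × 110600 = 1.09494 m.
E–W at 16.0424°: 0.00000913° × 110600 × cos 16.0424° = 0.00000913 × 110600 × 0.9611 ≈ 0.970455 m.
Hypotenuse of the two orthogonal shifts: √(1.09494² + 0.970455²) = 1.4631 m.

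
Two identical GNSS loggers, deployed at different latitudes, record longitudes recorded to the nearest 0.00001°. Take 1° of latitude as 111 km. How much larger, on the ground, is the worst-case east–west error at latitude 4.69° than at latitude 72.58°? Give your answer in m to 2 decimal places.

Rounding to 5 decimal places leaves the longitude within ±5e-06° of the true value.
Error at 4.69° = 5e-06° × 111000 × cos 4.69° ≈ 0.555 × 0.9967 = 0.55314 m.
At 72.58°: 5e-06° × 111000 × cos 72.58° = 5e-06 × 111000 × 0.2994 ≈ 0.16615 m.
Difference: 0.55314 − 0.16615 = 0.38699 m.

0.39 m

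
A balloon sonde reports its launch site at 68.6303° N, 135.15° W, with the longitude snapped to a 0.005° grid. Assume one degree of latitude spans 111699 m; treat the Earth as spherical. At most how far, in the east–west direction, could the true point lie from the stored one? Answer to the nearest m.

102 m

With a 0.005° grid the true value lies within half a step, ±0.005°/2 = ±0.0025°, of the stored one.
Parallels shrink by cos φ, so at 68.6303° a degree of longitude is 111699 × 0.3644 ≈ 40701.4 m.
So at most 0.0025° × 40701.4 ≈ 101.753 m east–west.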